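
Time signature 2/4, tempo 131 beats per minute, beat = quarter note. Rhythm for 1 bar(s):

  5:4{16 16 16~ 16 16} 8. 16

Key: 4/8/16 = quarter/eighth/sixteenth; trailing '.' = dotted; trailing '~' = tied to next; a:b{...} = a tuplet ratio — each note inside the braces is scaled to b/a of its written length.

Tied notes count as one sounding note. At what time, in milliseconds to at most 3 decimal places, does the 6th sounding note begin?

note 6 onset = 7/4b = 801.527ms

1. 0.0ms @ 0 + 91.603ms (1/5)
2. 91.603ms @ 1/5 + 91.603ms (1/5)
3. 183.206ms @ 2/5 + 183.206ms (2/5)
4. 366.412ms @ 4/5 + 91.603ms (1/5)
5. 458.015ms @ 1 + 343.511ms (3/4)
6. 801.527ms @ 7/4 + 114.504ms (1/4)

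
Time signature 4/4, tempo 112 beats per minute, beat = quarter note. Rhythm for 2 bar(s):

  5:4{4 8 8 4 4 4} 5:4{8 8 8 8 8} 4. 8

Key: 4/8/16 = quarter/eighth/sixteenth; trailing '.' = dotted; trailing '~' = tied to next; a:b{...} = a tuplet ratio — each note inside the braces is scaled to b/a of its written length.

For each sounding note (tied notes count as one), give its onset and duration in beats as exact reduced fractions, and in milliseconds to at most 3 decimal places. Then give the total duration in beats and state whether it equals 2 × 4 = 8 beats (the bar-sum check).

1) 0.0ms=0b +428.571ms=4/5b
2) 428.571ms=4/5b +214.286ms=2/5b
3) 642.857ms=6/5b +214.286ms=2/5b
4) 857.143ms=8/5b +428.571ms=4/5b
5) 1285.714ms=12/5b +428.571ms=4/5b
6) 1714.286ms=16/5b +428.571ms=4/5b
7) 2142.857ms=4b +214.286ms=2/5b
8) 2357.143ms=22/5b +214.286ms=2/5b
9) 2571.429ms=24/5b +214.286ms=2/5b
10) 2785.714ms=26/5b +214.286ms=2/5b
11) 3000.0ms=28/5b +214.286ms=2/5b
12) 3214.286ms=6b +803.571ms=3/2b
13) 4017.857ms=15/2b +267.857ms=1/2b
Σ=8b of 8 (112bpm 4/4) — PASS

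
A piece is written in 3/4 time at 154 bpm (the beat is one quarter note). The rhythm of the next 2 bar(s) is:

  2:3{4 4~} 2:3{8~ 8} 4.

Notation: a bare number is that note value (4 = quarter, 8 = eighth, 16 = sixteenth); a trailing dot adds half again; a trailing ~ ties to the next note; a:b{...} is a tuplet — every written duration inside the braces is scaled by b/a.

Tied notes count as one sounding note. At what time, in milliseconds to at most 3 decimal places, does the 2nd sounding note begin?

1. 0.0ms @ 0 + 584.416ms (3/2)
2. 584.416ms @ 3/2 + 1168.831ms (3)
3. 1753.247ms @ 9/2 + 584.416ms (3/2)

note 2 onset = 3/2b = 584.416ms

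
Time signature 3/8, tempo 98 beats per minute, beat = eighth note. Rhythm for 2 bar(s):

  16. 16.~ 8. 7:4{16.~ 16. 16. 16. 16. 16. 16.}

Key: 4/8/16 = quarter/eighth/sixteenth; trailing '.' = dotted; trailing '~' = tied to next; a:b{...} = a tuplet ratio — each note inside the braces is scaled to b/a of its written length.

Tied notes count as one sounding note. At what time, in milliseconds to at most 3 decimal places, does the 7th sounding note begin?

note 7 onset = 36/7b = 3148.688ms

1. 0.0ms @ 0 + 459.184ms (3/4)
2. 459.184ms @ 3/4 + 1377.551ms (9/4)
3. 1836.735ms @ 3 + 524.781ms (6/7)
4. 2361.516ms @ 27/7 + 262.391ms (3/7)
5. 2623.907ms @ 30/7 + 262.391ms (3/7)
6. 2886.297ms @ 33/7 + 262.391ms (3/7)
7. 3148.688ms @ 36/7 + 262.391ms (3/7)
8. 3411.079ms @ 39/7 + 262.391ms (3/7)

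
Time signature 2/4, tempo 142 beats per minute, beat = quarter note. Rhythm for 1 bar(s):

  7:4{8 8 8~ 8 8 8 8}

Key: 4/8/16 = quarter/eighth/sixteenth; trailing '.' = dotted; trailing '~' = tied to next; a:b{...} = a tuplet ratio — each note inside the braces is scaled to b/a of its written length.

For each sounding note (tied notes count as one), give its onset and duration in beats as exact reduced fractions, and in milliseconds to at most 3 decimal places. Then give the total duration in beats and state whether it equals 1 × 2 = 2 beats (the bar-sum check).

1) 0.0ms=0b +120.724ms=2/7b
2) 120.724ms=2/7b +120.724ms=2/7b
3) 241.449ms=4/7b +241.449ms=4/7b
4) 482.897ms=8/7b +120.724ms=2/7b
5) 603.622ms=10/7b +120.724ms=2/7b
6) 724.346ms=12/7b +120.724ms=2/7b
Σ=2b of 2 (142bpm 2/4) — PASS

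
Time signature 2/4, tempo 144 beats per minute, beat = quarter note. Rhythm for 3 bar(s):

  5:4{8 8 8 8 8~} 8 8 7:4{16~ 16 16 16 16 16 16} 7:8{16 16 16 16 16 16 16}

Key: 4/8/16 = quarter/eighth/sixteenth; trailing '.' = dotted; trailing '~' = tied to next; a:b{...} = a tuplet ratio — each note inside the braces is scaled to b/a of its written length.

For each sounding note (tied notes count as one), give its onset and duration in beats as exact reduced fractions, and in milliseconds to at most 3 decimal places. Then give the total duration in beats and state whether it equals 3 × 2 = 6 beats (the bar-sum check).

1) 0.0ms=0b +166.667ms=2/5b
2) 166.667ms=2/5b +166.667ms=2/5b
3) 333.333ms=4/5b +166.667ms=2/5b
4) 500.0ms=6/5b +166.667ms=2/5b
5) 666.667ms=8/5b +375.0ms=9/10b
6) 1041.667ms=5/2b +208.333ms=1/2b
7) 1250.0ms=3b +119.048ms=2/7b
8) 1369.048ms=23/7b +59.524ms=1/7b
9) 1428.571ms=24/7b +59.524ms=1/7b
10) 1488.095ms=25/7b +59.524ms=1/7b
11) 1547.619ms=26/7b +59.524ms=1/7b
12) 1607.143ms=27/7b +59.524ms=1/7b
13) 1666.667ms=4b +119.048ms=2/7b
14) 1785.714ms=30/7b +119.048ms=2/7b
15) 1904.762ms=32/7b +119.048ms=2/7b
16) 2023.81ms=34/7b +119.048ms=2/7b
17) 2142.857ms=36/7b +119.048ms=2/7b
18) 2261.905ms=38/7b +119.048ms=2/7b
19) 2380.952ms=40/7b +119.048ms=2/7b
Σ=6b of 6 (144bpm 2/4) — PASS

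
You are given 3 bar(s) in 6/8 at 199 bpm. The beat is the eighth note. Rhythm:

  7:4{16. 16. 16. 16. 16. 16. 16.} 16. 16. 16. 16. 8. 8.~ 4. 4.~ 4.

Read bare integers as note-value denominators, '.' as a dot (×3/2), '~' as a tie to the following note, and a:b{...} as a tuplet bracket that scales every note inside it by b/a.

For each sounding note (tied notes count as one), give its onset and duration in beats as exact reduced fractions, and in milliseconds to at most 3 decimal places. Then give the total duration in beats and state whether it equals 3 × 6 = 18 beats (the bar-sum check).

1) 0.0ms=0b +129.218ms=3/7b
2) 129.218ms=3/7b +129.218ms=3/7b
3) 258.435ms=6/7b +129.218ms=3/7b
4) 387.653ms=9/7b +129.218ms=3/7b
5) 516.87ms=12/7b +129.218ms=3/7b
6) 646.088ms=15/7b +129.218ms=3/7b
7) 775.305ms=18/7b +129.218ms=3/7b
8) 904.523ms=3b +226.131ms=3/4b
9) 1130.653ms=15/4b +226.131ms=3/4b
10) 1356.784ms=9/2b +226.131ms=3/4b
11) 1582.915ms=21/4b +226.131ms=3/4b
12) 1809.045ms=6b +452.261ms=3/2b
13) 2261.307ms=15/2b +1356.784ms=9/2b
14) 3618.09ms=12b +1809.045ms=6b
Σ=18b of 18 (199bpm 6/8) — PASS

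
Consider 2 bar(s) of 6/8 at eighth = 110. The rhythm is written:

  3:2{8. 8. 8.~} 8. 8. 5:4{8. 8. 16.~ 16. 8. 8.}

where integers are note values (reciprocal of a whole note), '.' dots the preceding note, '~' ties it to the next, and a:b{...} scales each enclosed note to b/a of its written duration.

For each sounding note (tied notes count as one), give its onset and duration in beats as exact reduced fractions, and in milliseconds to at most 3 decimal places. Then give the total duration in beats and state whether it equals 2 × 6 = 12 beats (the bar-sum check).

1) 0.0ms=0b +545.455ms=1b
2) 545.455ms=1b +545.455ms=1b
3) 1090.909ms=2b +1363.636ms=5/2b
4) 2454.545ms=9/2b +818.182ms=3/2b
5) 3272.727ms=6b +654.545ms=6/5b
6) 3927.273ms=36/5b +654.545ms=6/5b
7) 4581.818ms=42/5b +654.545ms=6/5b
8) 5236.364ms=48/5b +654.545ms=6/5b
9) 5890.909ms=54/5b +654.545ms=6/5b
Σ=12b of 12 (110bpm 6/8) — PASS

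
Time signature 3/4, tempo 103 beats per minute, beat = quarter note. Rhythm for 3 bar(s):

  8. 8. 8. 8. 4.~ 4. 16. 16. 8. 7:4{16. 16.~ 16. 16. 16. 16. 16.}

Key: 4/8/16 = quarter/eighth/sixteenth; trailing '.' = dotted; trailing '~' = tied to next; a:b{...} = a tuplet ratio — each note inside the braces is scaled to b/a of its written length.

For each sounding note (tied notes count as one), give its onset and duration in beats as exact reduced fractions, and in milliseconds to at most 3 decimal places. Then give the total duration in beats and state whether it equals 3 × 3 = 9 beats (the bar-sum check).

1) 0.0ms=0b +436.893ms=3/4b
2) 436.893ms=3/4b +436.893ms=3/4b
3) 873.786ms=3/2b +436.893ms=3/4b
4) 1310.68ms=9/4b +436.893ms=3/4b
5) 1747.573ms=3b +1747.573ms=3b
6) 3495.146ms=6b +218.447ms=3/8b
7) 3713.592ms=51/8b +218.447ms=3/8b
8) 3932.039ms=27/4b +436.893ms=3/4b
9) 4368.932ms=15/2b +124.827ms=3/14b
10) 4493.759ms=54/7b +249.653ms=3/7b
11) 4743.412ms=57/7b +124.827ms=3/14b
12) 4868.239ms=117/14b +124.827ms=3/14b
13) 4993.065ms=60/7b +124.827ms=3/14b
14) 5117.892ms=123/14b +124.827ms=3/14b
Σ=9b of 9 (103bpm 3/4) — PASS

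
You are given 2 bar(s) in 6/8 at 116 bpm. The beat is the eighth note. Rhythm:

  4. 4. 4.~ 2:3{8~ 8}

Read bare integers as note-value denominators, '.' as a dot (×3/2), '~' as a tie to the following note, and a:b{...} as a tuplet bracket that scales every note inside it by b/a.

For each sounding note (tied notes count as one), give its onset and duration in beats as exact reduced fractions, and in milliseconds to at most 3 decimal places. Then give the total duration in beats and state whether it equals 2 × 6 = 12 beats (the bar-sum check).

1) 0.0ms=0b +1551.724ms=3b
2) 1551.724ms=3b +1551.724ms=3b
3) 3103.448ms=6b +3103.448ms=6b
Σ=12b of 12 (116bpm 6/8) — PASS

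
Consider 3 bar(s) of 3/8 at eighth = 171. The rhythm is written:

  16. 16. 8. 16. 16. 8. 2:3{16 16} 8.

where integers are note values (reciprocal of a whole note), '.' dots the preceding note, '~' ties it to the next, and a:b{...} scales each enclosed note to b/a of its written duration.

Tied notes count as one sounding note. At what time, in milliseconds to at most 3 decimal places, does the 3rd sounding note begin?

note 3 onset = 3/2b = 526.316ms

1. 0.0ms @ 0 + 263.158ms (3/4)
2. 263.158ms @ 3/4 + 263.158ms (3/4)
3. 526.316ms @ 3/2 + 526.316ms (3/2)
4. 1052.632ms @ 3 + 263.158ms (3/4)
5. 1315.789ms @ 15/4 + 263.158ms (3/4)
6. 1578.947ms @ 9/2 + 526.316ms (3/2)
7. 2105.263ms @ 6 + 263.158ms (3/4)
8. 2368.421ms @ 27/4 + 263.158ms (3/4)
9. 2631.579ms @ 15/2 + 526.316ms (3/2)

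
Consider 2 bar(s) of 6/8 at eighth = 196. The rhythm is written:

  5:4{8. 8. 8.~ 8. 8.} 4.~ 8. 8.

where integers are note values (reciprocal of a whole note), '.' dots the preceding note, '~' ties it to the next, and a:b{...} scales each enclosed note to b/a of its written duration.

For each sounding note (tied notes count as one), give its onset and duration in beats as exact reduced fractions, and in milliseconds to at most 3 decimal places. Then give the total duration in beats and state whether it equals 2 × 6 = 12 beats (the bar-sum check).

1) 0.0ms=0b +367.347ms=6/5b
2) 367.347ms=6/5b +367.347ms=6/5b
3) 734.694ms=12/5b +734.694ms=12/5b
4) 1469.388ms=24/5b +367.347ms=6/5b
5) 1836.735ms=6b +1377.551ms=9/2b
6) 3214.286ms=21/2b +459.184ms=3/2b
Σ=12b of 12 (196bpm 6/8) — PASS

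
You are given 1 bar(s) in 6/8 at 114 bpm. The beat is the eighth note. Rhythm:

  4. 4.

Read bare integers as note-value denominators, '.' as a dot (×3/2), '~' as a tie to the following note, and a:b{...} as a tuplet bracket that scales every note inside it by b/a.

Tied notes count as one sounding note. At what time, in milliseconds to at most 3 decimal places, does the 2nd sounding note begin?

1. 0.0ms @ 0 + 1578.947ms (3)
2. 1578.947ms @ 3 + 1578.947ms (3)

note 2 onset = 3b = 1578.947ms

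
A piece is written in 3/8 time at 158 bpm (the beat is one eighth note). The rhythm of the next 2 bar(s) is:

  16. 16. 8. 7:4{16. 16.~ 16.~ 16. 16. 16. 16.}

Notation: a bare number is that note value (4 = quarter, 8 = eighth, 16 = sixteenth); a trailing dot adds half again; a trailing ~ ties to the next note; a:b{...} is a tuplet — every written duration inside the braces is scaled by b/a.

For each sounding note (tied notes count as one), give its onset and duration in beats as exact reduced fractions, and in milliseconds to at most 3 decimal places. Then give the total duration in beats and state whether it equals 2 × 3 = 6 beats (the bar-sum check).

1) 0.0ms=0b +284.81ms=3/4b
2) 284.81ms=3/4b +284.81ms=3/4b
3) 569.62ms=3/2b +569.62ms=3/2b
4) 1139.241ms=3b +162.749ms=3/7b
5) 1301.989ms=24/7b +488.246ms=9/7b
6) 1790.235ms=33/7b +162.749ms=3/7b
7) 1952.984ms=36/7b +162.749ms=3/7b
8) 2115.732ms=39/7b +162.749ms=3/7b
Σ=6b of 6 (158bpm 3/8) — PASS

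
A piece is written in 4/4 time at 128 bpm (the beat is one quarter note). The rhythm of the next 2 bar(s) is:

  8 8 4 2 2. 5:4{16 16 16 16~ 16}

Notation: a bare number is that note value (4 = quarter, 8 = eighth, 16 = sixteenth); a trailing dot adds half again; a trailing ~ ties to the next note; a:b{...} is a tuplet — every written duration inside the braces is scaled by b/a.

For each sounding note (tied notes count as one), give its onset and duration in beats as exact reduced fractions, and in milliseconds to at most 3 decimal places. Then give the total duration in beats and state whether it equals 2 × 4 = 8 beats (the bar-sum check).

1) 0.0ms=0b +234.375ms=1/2b
2) 234.375ms=1/2b +234.375ms=1/2b
3) 468.75ms=1b +468.75ms=1b
4) 937.5ms=2b +937.5ms=2b
5) 1875.0ms=4b +1406.25ms=3b
6) 3281.25ms=7b +93.75ms=1/5b
7) 3375.0ms=36/5b +93.75ms=1/5b
8) 3468.75ms=37/5b +93.75ms=1/5b
9) 3562.5ms=38/5b +187.5ms=2/5b
Σ=8b of 8 (128bpm 4/4) — PASS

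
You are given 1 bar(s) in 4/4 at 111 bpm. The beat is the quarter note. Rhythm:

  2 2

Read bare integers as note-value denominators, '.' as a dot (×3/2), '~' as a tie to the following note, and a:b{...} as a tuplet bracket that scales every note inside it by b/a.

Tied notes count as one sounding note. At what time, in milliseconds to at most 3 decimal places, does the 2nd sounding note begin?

note 2 onset = 2b = 1081.081ms

1. 0.0ms @ 0 + 1081.081ms (2)
2. 1081.081ms @ 2 + 1081.081ms (2)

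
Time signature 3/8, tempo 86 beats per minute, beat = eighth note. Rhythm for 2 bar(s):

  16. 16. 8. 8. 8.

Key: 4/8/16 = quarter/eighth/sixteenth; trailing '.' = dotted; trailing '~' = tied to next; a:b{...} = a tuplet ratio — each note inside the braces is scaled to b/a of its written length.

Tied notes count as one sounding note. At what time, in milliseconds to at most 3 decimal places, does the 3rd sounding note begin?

1. 0.0ms @ 0 + 523.256ms (3/4)
2. 523.256ms @ 3/4 + 523.256ms (3/4)
3. 1046.512ms @ 3/2 + 1046.512ms (3/2)
4. 2093.023ms @ 3 + 1046.512ms (3/2)
5. 3139.535ms @ 9/2 + 1046.512ms (3/2)

note 3 onset = 3/2b = 1046.512ms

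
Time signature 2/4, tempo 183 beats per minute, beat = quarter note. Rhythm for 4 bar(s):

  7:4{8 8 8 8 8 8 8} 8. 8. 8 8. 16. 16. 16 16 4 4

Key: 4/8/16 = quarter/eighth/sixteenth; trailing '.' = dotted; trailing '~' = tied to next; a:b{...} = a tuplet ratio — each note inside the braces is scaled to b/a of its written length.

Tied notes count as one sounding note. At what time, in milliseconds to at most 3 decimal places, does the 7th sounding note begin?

1. 0.0ms @ 0 + 93.677ms (2/7)
2. 93.677ms @ 2/7 + 93.677ms (2/7)
3. 187.354ms @ 4/7 + 93.677ms (2/7)
4. 281.03ms @ 6/7 + 93.677ms (2/7)
5. 374.707ms @ 8/7 + 93.677ms (2/7)
6. 468.384ms @ 10/7 + 93.677ms (2/7)
7. 562.061ms @ 12/7 + 93.677ms (2/7)
8. 655.738ms @ 2 + 245.902ms (3/4)
9. 901.639ms @ 11/4 + 245.902ms (3/4)
10. 1147.541ms @ 7/2 + 163.934ms (1/2)
11. 1311.475ms @ 4 + 245.902ms (3/4)
12. 1557.377ms @ 19/4 + 122.951ms (3/8)
13. 1680.328ms @ 41/8 + 122.951ms (3/8)
14. 1803.279ms @ 11/2 + 81.967ms (1/4)
15. 1885.246ms @ 23/4 + 81.967ms (1/4)
16. 1967.213ms @ 6 + 327.869ms (1)
17. 2295.082ms @ 7 + 327.869ms (1)

note 7 onset = 12/7b = 562.061ms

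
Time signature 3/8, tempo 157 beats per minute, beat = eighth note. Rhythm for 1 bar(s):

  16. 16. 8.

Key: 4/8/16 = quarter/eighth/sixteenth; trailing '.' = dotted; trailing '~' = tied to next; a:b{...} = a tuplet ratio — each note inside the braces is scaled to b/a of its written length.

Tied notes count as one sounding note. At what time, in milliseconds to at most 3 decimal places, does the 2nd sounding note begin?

1. 0.0ms @ 0 + 286.624ms (3/4)
2. 286.624ms @ 3/4 + 286.624ms (3/4)
3. 573.248ms @ 3/2 + 573.248ms (3/2)

note 2 onset = 3/4b = 286.624ms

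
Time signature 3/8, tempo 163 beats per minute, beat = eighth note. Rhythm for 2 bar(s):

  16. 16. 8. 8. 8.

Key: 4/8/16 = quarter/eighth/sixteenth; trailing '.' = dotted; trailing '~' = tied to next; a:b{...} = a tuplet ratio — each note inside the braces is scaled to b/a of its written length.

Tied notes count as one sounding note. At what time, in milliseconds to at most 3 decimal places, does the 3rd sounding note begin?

note 3 onset = 3/2b = 552.147ms

1. 0.0ms @ 0 + 276.074ms (3/4)
2. 276.074ms @ 3/4 + 276.074ms (3/4)
3. 552.147ms @ 3/2 + 552.147ms (3/2)
4. 1104.294ms @ 3 + 552.147ms (3/2)
5. 1656.442ms @ 9/2 + 552.147ms (3/2)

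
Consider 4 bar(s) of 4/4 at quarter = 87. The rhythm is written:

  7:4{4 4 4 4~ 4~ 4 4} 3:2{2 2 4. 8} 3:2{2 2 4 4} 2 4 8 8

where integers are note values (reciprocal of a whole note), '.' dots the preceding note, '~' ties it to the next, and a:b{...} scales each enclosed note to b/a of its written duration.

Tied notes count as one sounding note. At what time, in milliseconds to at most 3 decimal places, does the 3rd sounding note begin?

1. 0.0ms @ 0 + 394.089ms (4/7)
2. 394.089ms @ 4/7 + 394.089ms (4/7)
3. 788.177ms @ 8/7 + 394.089ms (4/7)
4. 1182.266ms @ 12/7 + 1182.266ms (12/7)
5. 2364.532ms @ 24/7 + 394.089ms (4/7)
6. 2758.621ms @ 4 + 919.54ms (4/3)
7. 3678.161ms @ 16/3 + 919.54ms (4/3)
8. 4597.701ms @ 20/3 + 689.655ms (1)
9. 5287.356ms @ 23/3 + 229.885ms (1/3)
10. 5517.241ms @ 8 + 919.54ms (4/3)
11. 6436.782ms @ 28/3 + 919.54ms (4/3)
12. 7356.322ms @ 32/3 + 459.77ms (2/3)
13. 7816.092ms @ 34/3 + 459.77ms (2/3)
14. 8275.862ms @ 12 + 1379.31ms (2)
15. 9655.172ms @ 14 + 689.655ms (1)
16. 10344.828ms @ 15 + 344.828ms (1/2)
17. 10689.655ms @ 31/2 + 344.828ms (1/2)

note 3 onset = 8/7b = 788.177ms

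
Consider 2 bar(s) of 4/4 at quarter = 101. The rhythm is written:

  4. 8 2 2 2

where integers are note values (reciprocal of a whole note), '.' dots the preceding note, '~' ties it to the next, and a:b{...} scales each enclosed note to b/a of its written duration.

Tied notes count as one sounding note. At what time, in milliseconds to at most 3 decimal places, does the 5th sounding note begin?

1. 0.0ms @ 0 + 891.089ms (3/2)
2. 891.089ms @ 3/2 + 297.03ms (1/2)
3. 1188.119ms @ 2 + 1188.119ms (2)
4. 2376.238ms @ 4 + 1188.119ms (2)
5. 3564.356ms @ 6 + 1188.119ms (2)

note 5 onset = 6b = 3564.356ms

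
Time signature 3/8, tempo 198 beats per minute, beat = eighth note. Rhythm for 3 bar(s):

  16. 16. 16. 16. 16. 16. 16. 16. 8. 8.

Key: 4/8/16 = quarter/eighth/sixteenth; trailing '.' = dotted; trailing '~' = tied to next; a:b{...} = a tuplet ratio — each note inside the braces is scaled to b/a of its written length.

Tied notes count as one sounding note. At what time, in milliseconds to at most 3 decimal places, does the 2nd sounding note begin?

1. 0.0ms @ 0 + 227.273ms (3/4)
2. 227.273ms @ 3/4 + 227.273ms (3/4)
3. 454.545ms @ 3/2 + 227.273ms (3/4)
4. 681.818ms @ 9/4 + 227.273ms (3/4)
5. 909.091ms @ 3 + 227.273ms (3/4)
6. 1136.364ms @ 15/4 + 227.273ms (3/4)
7. 1363.636ms @ 9/2 + 227.273ms (3/4)
8. 1590.909ms @ 21/4 + 227.273ms (3/4)
9. 1818.182ms @ 6 + 454.545ms (3/2)
10. 2272.727ms @ 15/2 + 454.545ms (3/2)

note 2 onset = 3/4b = 227.273ms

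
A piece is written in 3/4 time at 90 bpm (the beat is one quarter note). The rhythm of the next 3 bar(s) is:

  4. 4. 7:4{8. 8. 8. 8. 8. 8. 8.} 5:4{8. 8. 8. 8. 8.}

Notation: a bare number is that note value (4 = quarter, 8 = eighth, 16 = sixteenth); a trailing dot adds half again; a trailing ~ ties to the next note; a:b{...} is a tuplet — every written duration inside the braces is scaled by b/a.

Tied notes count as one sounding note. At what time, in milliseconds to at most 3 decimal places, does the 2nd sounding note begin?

note 2 onset = 3/2b = 1000.0ms

1. 0.0ms @ 0 + 1000.0ms (3/2)
2. 1000.0ms @ 3/2 + 1000.0ms (3/2)
3. 2000.0ms @ 3 + 285.714ms (3/7)
4. 2285.714ms @ 24/7 + 285.714ms (3/7)
5. 2571.429ms @ 27/7 + 285.714ms (3/7)
6. 2857.143ms @ 30/7 + 285.714ms (3/7)
7. 3142.857ms @ 33/7 + 285.714ms (3/7)
8. 3428.571ms @ 36/7 + 285.714ms (3/7)
9. 3714.286ms @ 39/7 + 285.714ms (3/7)
10. 4000.0ms @ 6 + 400.0ms (3/5)
11. 4400.0ms @ 33/5 + 400.0ms (3/5)
12. 4800.0ms @ 36/5 + 400.0ms (3/5)
13. 5200.0ms @ 39/5 + 400.0ms (3/5)
14. 5600.0ms @ 42/5 + 400.0ms (3/5)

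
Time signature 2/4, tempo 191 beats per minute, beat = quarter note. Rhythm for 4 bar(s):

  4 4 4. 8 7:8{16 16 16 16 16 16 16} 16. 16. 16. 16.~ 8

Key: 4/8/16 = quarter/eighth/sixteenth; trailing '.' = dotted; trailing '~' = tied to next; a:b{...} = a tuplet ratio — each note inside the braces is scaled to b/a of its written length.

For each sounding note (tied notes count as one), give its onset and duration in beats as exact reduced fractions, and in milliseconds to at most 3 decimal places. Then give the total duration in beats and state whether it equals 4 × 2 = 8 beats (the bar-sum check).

1) 0.0ms=0b +314.136ms=1b
2) 314.136ms=1b +314.136ms=1b
3) 628.272ms=2b +471.204ms=3/2b
4) 1099.476ms=7/2b +157.068ms=1/2b
5) 1256.545ms=4b +89.753ms=2/7b
6) 1346.298ms=30/7b +89.753ms=2/7b
7) 1436.051ms=32/7b +89.753ms=2/7b
8) 1525.804ms=34/7b +89.753ms=2/7b
9) 1615.557ms=36/7b +89.753ms=2/7b
10) 1705.31ms=38/7b +89.753ms=2/7b
11) 1795.064ms=40/7b +89.753ms=2/7b
12) 1884.817ms=6b +117.801ms=3/8b
13) 2002.618ms=51/8b +117.801ms=3/8b
14) 2120.419ms=27/4b +117.801ms=3/8b
15) 2238.22ms=57/8b +274.869ms=7/8b
Σ=8b of 8 (191bpm 2/4) — PASS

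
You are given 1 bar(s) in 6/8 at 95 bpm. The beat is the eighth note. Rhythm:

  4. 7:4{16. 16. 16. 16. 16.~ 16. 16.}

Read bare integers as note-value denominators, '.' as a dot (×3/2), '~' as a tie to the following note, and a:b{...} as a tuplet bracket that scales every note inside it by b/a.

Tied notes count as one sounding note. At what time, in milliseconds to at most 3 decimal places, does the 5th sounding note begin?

1. 0.0ms @ 0 + 1894.737ms (3)
2. 1894.737ms @ 3 + 270.677ms (3/7)
3. 2165.414ms @ 24/7 + 270.677ms (3/7)
4. 2436.09ms @ 27/7 + 270.677ms (3/7)
5. 2706.767ms @ 30/7 + 270.677ms (3/7)
6. 2977.444ms @ 33/7 + 541.353ms (6/7)
7. 3518.797ms @ 39/7 + 270.677ms (3/7)

note 5 onset = 30/7b = 2706.767ms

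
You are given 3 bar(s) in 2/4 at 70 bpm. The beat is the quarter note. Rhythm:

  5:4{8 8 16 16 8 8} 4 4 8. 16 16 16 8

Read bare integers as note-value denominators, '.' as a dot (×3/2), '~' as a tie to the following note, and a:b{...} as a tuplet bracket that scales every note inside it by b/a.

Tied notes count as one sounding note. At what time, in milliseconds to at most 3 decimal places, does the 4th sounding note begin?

1. 0.0ms @ 0 + 342.857ms (2/5)
2. 342.857ms @ 2/5 + 342.857ms (2/5)
3. 685.714ms @ 4/5 + 171.429ms (1/5)
4. 857.143ms @ 1 + 171.429ms (1/5)
5. 1028.571ms @ 6/5 + 342.857ms (2/5)
6. 1371.429ms @ 8/5 + 342.857ms (2/5)
7. 1714.286ms @ 2 + 857.143ms (1)
8. 2571.429ms @ 3 + 857.143ms (1)
9. 3428.571ms @ 4 + 642.857ms (3/4)
10. 4071.429ms @ 19/4 + 214.286ms (1/4)
11. 4285.714ms @ 5 + 214.286ms (1/4)
12. 4500.0ms @ 21/4 + 214.286ms (1/4)
13. 4714.286ms @ 11/2 + 428.571ms (1/2)

note 4 onset = 1b = 857.143ms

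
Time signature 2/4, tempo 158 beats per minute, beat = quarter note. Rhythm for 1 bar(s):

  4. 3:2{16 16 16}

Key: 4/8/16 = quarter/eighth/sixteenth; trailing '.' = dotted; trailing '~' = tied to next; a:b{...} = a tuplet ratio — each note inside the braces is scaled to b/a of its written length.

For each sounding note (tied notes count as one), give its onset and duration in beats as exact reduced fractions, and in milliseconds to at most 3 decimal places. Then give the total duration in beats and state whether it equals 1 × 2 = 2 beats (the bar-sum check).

1) 0.0ms=0b +569.62ms=3/2b
2) 569.62ms=3/2b +63.291ms=1/6b
3) 632.911ms=5/3b +63.291ms=1/6b
4) 696.203ms=11/6b +63.291ms=1/6b
Σ=2b of 2 (158bpm 2/4) — PASS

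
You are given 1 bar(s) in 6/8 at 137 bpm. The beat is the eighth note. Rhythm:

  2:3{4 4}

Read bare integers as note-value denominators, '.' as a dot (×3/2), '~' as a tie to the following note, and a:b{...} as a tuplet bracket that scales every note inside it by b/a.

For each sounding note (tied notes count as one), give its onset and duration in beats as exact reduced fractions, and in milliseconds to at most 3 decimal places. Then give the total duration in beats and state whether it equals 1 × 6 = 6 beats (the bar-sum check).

1) 0.0ms=0b +1313.869ms=3b
2) 1313.869ms=3b +1313.869ms=3b
Σ=6b of 6 (137bpm 6/8) — PASS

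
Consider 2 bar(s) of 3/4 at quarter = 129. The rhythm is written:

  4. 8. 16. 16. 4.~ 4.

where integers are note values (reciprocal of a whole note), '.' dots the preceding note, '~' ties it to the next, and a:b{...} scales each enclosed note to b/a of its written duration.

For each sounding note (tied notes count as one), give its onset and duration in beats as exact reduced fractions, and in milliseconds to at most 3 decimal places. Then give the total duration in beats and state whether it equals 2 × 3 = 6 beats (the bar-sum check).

1) 0.0ms=0b +697.674ms=3/2b
2) 697.674ms=3/2b +348.837ms=3/4b
3) 1046.512ms=9/4b +174.419ms=3/8b
4) 1220.93ms=21/8b +174.419ms=3/8b
5) 1395.349ms=3b +1395.349ms=3b
Σ=6b of 6 (129bpm 3/4) — PASS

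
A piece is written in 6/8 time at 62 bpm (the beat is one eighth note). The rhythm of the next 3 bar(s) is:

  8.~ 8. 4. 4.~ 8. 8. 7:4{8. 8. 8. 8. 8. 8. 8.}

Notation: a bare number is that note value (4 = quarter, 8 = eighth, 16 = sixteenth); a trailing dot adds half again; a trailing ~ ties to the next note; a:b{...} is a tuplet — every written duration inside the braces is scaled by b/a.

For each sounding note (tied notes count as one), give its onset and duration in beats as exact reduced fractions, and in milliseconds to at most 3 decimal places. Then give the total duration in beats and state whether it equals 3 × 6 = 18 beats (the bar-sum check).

1) 0.0ms=0b +2903.226ms=3b
2) 2903.226ms=3b +2903.226ms=3b
3) 5806.452ms=6b +4354.839ms=9/2b
4) 10161.29ms=21/2b +1451.613ms=3/2b
5) 11612.903ms=12b +829.493ms=6/7b
6) 12442.396ms=90/7b +829.493ms=6/7b
7) 13271.889ms=96/7b +829.493ms=6/7b
8) 14101.382ms=102/7b +829.493ms=6/7b
9) 14930.876ms=108/7b +829.493ms=6/7b
10) 15760.369ms=114/7b +829.493ms=6/7b
11) 16589.862ms=120/7b +829.493ms=6/7b
Σ=18b of 18 (62bpm 6/8) — PASS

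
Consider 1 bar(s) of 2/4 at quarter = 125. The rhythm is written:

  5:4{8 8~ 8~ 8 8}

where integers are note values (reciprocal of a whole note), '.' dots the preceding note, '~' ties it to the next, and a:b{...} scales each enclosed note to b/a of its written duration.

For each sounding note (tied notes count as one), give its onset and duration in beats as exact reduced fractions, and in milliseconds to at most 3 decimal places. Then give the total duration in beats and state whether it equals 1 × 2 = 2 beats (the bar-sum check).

1) 0.0ms=0b +192.0ms=2/5b
2) 192.0ms=2/5b +576.0ms=6/5b
3) 768.0ms=8/5b +192.0ms=2/5b
Σ=2b of 2 (125bpm 2/4) — PASS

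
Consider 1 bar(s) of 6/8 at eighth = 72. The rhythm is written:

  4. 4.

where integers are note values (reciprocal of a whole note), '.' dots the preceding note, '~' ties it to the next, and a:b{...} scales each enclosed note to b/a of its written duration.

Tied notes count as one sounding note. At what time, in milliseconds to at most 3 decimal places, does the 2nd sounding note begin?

note 2 onset = 3b = 2500.0ms

1. 0.0ms @ 0 + 2500.0ms (3)
2. 2500.0ms @ 3 + 2500.0ms (3)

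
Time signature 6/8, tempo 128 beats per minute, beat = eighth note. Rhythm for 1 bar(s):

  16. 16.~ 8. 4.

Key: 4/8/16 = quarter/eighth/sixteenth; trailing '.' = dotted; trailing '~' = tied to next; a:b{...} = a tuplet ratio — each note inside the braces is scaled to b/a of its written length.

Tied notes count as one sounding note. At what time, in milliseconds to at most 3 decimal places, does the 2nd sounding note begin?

note 2 onset = 3/4b = 351.562ms

1. 0.0ms @ 0 + 351.562ms (3/4)
2. 351.562ms @ 3/4 + 1054.688ms (9/4)
3. 1406.25ms @ 3 + 1406.25ms (3)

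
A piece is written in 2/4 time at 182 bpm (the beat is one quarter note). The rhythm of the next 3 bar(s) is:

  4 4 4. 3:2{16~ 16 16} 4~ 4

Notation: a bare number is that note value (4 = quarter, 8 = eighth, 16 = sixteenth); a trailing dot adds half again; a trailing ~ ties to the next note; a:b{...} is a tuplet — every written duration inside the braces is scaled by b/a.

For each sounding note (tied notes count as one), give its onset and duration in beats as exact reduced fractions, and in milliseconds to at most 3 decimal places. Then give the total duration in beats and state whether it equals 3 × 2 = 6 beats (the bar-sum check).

1) 0.0ms=0b +329.67ms=1b
2) 329.67ms=1b +329.67ms=1b
3) 659.341ms=2b +494.505ms=3/2b
4) 1153.846ms=7/2b +109.89ms=1/3b
5) 1263.736ms=23/6b +54.945ms=1/6b
6) 1318.681ms=4b +659.341ms=2b
Σ=6b of 6 (182bpm 2/4) — PASS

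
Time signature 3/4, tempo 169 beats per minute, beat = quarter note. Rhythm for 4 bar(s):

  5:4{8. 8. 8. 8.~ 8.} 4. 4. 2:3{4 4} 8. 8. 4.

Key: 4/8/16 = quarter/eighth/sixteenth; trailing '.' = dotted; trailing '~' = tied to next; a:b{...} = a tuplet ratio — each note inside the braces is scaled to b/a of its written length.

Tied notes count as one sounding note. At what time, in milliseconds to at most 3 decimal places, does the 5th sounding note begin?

note 5 onset = 3b = 1065.089ms

1. 0.0ms @ 0 + 213.018ms (3/5)
2. 213.018ms @ 3/5 + 213.018ms (3/5)
3. 426.036ms @ 6/5 + 213.018ms (3/5)
4. 639.053ms @ 9/5 + 426.036ms (6/5)
5. 1065.089ms @ 3 + 532.544ms (3/2)
6. 1597.633ms @ 9/2 + 532.544ms (3/2)
7. 2130.178ms @ 6 + 532.544ms (3/2)
8. 2662.722ms @ 15/2 + 532.544ms (3/2)
9. 3195.266ms @ 9 + 266.272ms (3/4)
10. 3461.538ms @ 39/4 + 266.272ms (3/4)
11. 3727.811ms @ 21/2 + 532.544ms (3/2)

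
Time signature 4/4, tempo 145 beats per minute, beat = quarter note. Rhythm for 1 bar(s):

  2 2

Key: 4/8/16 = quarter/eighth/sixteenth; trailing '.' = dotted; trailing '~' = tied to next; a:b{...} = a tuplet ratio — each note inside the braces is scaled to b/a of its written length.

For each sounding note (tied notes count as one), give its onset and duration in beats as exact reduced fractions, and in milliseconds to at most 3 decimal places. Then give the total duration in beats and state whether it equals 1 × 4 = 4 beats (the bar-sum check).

1) 0.0ms=0b +827.586ms=2b
2) 827.586ms=2b +827.586ms=2b
Σ=4b of 4 (145bpm 4/4) — PASS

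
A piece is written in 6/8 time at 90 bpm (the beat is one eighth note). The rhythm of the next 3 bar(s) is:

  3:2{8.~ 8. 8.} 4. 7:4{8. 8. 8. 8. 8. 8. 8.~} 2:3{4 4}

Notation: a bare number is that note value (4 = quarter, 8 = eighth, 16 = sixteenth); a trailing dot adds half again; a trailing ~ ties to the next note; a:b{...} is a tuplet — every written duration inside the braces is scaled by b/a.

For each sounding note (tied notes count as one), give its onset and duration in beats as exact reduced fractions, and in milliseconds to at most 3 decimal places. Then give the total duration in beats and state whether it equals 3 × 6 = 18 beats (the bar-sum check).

1) 0.0ms=0b +1333.333ms=2b
2) 1333.333ms=2b +666.667ms=1b
3) 2000.0ms=3b +2000.0ms=3b
4) 4000.0ms=6b +571.429ms=6/7b
5) 4571.429ms=48/7b +571.429ms=6/7b
6) 5142.857ms=54/7b +571.429ms=6/7b
7) 5714.286ms=60/7b +571.429ms=6/7b
8) 6285.714ms=66/7b +571.429ms=6/7b
9) 6857.143ms=72/7b +571.429ms=6/7b
10) 7428.571ms=78/7b +2571.429ms=27/7b
11) 10000.0ms=15b +2000.0ms=3b
Σ=18b of 18 (90bpm 6/8) — PASS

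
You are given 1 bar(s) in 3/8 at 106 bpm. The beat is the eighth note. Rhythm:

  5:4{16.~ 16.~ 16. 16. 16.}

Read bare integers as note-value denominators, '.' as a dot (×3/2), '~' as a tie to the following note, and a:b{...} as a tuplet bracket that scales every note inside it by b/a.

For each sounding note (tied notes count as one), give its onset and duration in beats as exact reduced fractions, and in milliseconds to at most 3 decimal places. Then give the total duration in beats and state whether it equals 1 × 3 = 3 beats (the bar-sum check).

1) 0.0ms=0b +1018.868ms=9/5b
2) 1018.868ms=9/5b +339.623ms=3/5b
3) 1358.491ms=12/5b +339.623ms=3/5b
Σ=3b of 3 (106bpm 3/8) — PASS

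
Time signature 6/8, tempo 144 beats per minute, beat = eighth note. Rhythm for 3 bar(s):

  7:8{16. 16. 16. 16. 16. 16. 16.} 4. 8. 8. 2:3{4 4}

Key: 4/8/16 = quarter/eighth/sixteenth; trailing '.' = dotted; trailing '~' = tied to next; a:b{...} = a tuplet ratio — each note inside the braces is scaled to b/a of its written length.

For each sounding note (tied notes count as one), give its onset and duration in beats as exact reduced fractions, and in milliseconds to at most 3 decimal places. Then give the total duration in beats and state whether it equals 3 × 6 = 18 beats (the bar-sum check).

1) 0.0ms=0b +357.143ms=6/7b
2) 357.143ms=6/7b +357.143ms=6/7b
3) 714.286ms=12/7b +357.143ms=6/7b
4) 1071.429ms=18/7b +357.143ms=6/7b
5) 1428.571ms=24/7b +357.143ms=6/7b
6) 1785.714ms=30/7b +357.143ms=6/7b
7) 2142.857ms=36/7b +357.143ms=6/7b
8) 2500.0ms=6b +1250.0ms=3b
9) 3750.0ms=9b +625.0ms=3/2b
10) 4375.0ms=21/2b +625.0ms=3/2b
11) 5000.0ms=12b +1250.0ms=3b
12) 6250.0ms=15b +1250.0ms=3b
Σ=18b of 18 (144bpm 6/8) — PASS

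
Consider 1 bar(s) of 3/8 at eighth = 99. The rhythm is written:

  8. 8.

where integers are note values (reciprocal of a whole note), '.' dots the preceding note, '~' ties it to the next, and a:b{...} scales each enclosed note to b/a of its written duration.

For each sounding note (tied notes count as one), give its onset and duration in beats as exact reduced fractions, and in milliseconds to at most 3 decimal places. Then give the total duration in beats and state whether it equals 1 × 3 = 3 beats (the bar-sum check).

1) 0.0ms=0b +909.091ms=3/2b
2) 909.091ms=3/2b +909.091ms=3/2b
Σ=3b of 3 (99bpm 3/8) — PASS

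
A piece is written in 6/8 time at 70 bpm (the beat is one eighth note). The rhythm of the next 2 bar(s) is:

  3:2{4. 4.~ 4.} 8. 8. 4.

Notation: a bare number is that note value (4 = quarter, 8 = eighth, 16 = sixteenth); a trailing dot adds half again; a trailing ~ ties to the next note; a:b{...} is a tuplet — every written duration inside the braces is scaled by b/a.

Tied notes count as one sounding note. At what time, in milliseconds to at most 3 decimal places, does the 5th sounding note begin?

note 5 onset = 9b = 7714.286ms

1. 0.0ms @ 0 + 1714.286ms (2)
2. 1714.286ms @ 2 + 3428.571ms (4)
3. 5142.857ms @ 6 + 1285.714ms (3/2)
4. 6428.571ms @ 15/2 + 1285.714ms (3/2)
5. 7714.286ms @ 9 + 2571.429ms (3)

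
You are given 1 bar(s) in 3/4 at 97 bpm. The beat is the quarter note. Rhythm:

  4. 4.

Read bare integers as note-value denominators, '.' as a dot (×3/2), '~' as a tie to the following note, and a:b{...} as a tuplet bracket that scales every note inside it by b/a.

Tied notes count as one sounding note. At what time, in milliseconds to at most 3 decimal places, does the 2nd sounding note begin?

note 2 onset = 3/2b = 927.835ms

1. 0.0ms @ 0 + 927.835ms (3/2)
2. 927.835ms @ 3/2 + 927.835ms (3/2)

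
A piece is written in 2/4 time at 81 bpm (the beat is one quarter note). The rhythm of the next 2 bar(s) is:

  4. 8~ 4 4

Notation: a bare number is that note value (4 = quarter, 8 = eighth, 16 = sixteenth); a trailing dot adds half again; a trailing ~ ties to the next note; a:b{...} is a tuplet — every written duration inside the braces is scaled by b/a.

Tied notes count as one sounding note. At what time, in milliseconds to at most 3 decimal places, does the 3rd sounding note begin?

1. 0.0ms @ 0 + 1111.111ms (3/2)
2. 1111.111ms @ 3/2 + 1111.111ms (3/2)
3. 2222.222ms @ 3 + 740.741ms (1)

note 3 onset = 3b = 2222.222ms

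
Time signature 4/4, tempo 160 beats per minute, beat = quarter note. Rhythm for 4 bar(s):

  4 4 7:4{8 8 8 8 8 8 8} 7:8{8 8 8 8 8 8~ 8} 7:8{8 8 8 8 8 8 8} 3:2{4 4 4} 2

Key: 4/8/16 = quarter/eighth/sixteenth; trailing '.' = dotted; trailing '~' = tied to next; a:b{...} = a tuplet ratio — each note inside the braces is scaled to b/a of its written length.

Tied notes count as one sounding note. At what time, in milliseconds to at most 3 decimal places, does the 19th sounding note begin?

1. 0.0ms @ 0 + 375.0ms (1)
2. 375.0ms @ 1 + 375.0ms (1)
3. 750.0ms @ 2 + 107.143ms (2/7)
4. 857.143ms @ 16/7 + 107.143ms (2/7)
5. 964.286ms @ 18/7 + 107.143ms (2/7)
6. 1071.429ms @ 20/7 + 107.143ms (2/7)
7. 1178.571ms @ 22/7 + 107.143ms (2/7)
8. 1285.714ms @ 24/7 + 107.143ms (2/7)
9. 1392.857ms @ 26/7 + 107.143ms (2/7)
10. 1500.0ms @ 4 + 214.286ms (4/7)
11. 1714.286ms @ 32/7 + 214.286ms (4/7)
12. 1928.571ms @ 36/7 + 214.286ms (4/7)
13. 2142.857ms @ 40/7 + 214.286ms (4/7)
14. 2357.143ms @ 44/7 + 214.286ms (4/7)
15. 2571.429ms @ 48/7 + 428.571ms (8/7)
16. 3000.0ms @ 8 + 214.286ms (4/7)
17. 3214.286ms @ 60/7 + 214.286ms (4/7)
18. 3428.571ms @ 64/7 + 214.286ms (4/7)
19. 3642.857ms @ 68/7 + 214.286ms (4/7)
20. 3857.143ms @ 72/7 + 214.286ms (4/7)
21. 4071.429ms @ 76/7 + 214.286ms (4/7)
22. 4285.714ms @ 80/7 + 214.286ms (4/7)
23. 4500.0ms @ 12 + 250.0ms (2/3)
24. 4750.0ms @ 38/3 + 250.0ms (2/3)
25. 5000.0ms @ 40/3 + 250.0ms (2/3)
26. 5250.0ms @ 14 + 750.0ms (2)

note 19 onset = 68/7b = 3642.857ms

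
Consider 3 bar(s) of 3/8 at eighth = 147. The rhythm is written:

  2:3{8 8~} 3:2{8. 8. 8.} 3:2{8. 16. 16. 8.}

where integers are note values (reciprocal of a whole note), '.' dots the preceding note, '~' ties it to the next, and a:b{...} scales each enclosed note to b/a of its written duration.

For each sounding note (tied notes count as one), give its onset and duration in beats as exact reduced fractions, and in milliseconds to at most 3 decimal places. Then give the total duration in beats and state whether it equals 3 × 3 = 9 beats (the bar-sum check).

1) 0.0ms=0b +612.245ms=3/2b
2) 612.245ms=3/2b +1020.408ms=5/2b
3) 1632.653ms=4b +408.163ms=1b
4) 2040.816ms=5b +408.163ms=1b
5) 2448.98ms=6b +408.163ms=1b
6) 2857.143ms=7b +204.082ms=1/2b
7) 3061.224ms=15/2b +204.082ms=1/2b
8) 3265.306ms=8b +408.163ms=1b
Σ=9b of 9 (147bpm 3/8) — PASS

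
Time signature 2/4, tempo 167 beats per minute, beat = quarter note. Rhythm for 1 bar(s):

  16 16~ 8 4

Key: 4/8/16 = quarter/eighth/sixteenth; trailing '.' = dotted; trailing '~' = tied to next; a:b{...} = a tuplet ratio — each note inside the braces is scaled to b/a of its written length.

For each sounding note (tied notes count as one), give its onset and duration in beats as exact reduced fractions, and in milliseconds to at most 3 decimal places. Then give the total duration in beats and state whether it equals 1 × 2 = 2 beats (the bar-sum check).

1) 0.0ms=0b +89.82ms=1/4b
2) 89.82ms=1/4b +269.461ms=3/4b
3) 359.281ms=1b +359.281ms=1b
Σ=2b of 2 (167bpm 2/4) — PASS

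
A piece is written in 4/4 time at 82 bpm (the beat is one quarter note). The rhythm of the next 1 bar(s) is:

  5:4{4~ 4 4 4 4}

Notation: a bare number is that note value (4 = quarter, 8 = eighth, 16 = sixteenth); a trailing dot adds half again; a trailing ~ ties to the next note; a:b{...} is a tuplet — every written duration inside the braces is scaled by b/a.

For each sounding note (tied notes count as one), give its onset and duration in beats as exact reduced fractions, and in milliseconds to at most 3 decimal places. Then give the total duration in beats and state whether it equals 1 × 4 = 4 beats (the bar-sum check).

1) 0.0ms=0b +1170.732ms=8/5b
2) 1170.732ms=8/5b +585.366ms=4/5b
3) 1756.098ms=12/5b +585.366ms=4/5b
4) 2341.463ms=16/5b +585.366ms=4/5b
Σ=4b of 4 (82bpm 4/4) — PASS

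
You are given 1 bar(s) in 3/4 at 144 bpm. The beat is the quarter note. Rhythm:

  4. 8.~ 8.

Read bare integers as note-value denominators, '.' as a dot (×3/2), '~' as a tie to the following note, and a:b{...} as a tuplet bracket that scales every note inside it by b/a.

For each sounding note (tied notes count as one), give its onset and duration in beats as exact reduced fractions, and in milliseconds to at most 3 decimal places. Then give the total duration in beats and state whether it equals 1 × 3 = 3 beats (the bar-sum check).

1) 0.0ms=0b +625.0ms=3/2b
2) 625.0ms=3/2b +625.0ms=3/2b
Σ=3b of 3 (144bpm 3/4) — PASS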